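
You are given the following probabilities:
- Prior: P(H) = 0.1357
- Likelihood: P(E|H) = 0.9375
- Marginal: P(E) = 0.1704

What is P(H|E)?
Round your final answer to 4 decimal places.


Using Bayes' theorem:

P(H|E) = P(E|H) × P(H) / P(E)
       = 0.9375 × 0.1357 / 0.1704
       = 0.12721875 / 0.1704
       = 0.7466

The evidence strengthens our belief in H.
Prior: 0.1357 → Posterior: 0.7466


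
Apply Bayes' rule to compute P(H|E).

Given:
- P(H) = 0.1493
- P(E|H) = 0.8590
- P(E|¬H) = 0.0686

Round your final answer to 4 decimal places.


Bayes' theorem: P(H|E) = P(E|H) × P(H) / P(E)

Step 1: Calculate P(E) using law of total probability
P(E) = P(E|H)P(H) + P(E|¬H)P(¬H)
     = 0.8590 × 0.1493 + 0.0686 × 0.8507
     = 0.12824870 + 0.05835802
     = 0.18660672

Step 2: Apply Bayes' theorem
P(H|E) = P(E|H) × P(H) / P(E)
       = 0.12824870 / 0.18660672
       = 0.6873


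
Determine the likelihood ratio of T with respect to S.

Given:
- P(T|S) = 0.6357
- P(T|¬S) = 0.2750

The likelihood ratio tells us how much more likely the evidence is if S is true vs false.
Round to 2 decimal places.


Likelihood Ratio (LR) = P(T|S) / P(T|¬S)

LR = 0.6357 / 0.2750
   = 2.31

The evidence is 2.31 times more likely if S is true than if S is false.
Because LR exceeds 1, T is evidence for S.


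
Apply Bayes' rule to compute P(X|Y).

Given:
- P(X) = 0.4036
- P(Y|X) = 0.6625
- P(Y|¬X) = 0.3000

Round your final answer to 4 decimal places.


Bayes' theorem: P(X|Y) = P(Y|X) × P(X) / P(Y)

Step 1: Calculate P(Y) using law of total probability
P(Y) = P(Y|X)P(X) + P(Y|¬X)P(¬X)
     = 0.6625 × 0.4036 + 0.3000 × 0.5964
     = 0.26738500 + 0.17892000
     = 0.44630500

Step 2: Apply Bayes' theorem
P(X|Y) = P(Y|X) × P(X) / P(Y)
       = 0.26738500 / 0.44630500
       = 0.5991


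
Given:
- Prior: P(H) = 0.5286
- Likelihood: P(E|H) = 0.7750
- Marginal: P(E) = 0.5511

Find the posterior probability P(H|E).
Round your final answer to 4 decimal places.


Using Bayes' theorem:

P(H|E) = P(E|H) × P(H) / P(E)
       = 0.7750 × 0.5286 / 0.5511
       = 0.40966500 / 0.5511
       = 0.7434

The evidence strengthens our belief in H.
Prior: 0.5286 → Posterior: 0.7434


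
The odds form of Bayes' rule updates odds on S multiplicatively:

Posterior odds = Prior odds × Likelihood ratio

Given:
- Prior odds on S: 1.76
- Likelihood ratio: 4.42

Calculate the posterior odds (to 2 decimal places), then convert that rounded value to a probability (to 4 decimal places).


Step 1: Calculate posterior odds
Posterior odds = Prior odds × LR
               = 1.76 × 4.42
               = 7.78

Step 2: Convert to probability
P(S|E) = Posterior odds / (1 + Posterior odds)
       = 7.78 / (1 + 7.78)
       = 7.78 / 8.78
       = 0.8861

The evidence increased P(S) from 0.6377 to 0.8861.


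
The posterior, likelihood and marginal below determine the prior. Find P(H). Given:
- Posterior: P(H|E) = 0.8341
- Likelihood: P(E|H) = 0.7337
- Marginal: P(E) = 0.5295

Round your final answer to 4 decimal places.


From Bayes' theorem: P(H|E) = P(E|H) × P(H) / P(E)

Rearranging for P(H):
P(H) = P(H|E) × P(E) / P(E|H)
     = 0.8341 × 0.5295 / 0.7337
     = 0.44165595 / 0.7337
     = 0.6020


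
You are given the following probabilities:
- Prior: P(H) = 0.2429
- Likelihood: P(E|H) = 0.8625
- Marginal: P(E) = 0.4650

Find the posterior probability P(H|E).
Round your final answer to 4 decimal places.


Using Bayes' theorem:

P(H|E) = P(E|H) × P(H) / P(E)
       = 0.8625 × 0.2429 / 0.4650
       = 0.20950125 / 0.4650
       = 0.4505

The evidence strengthens our belief in H.
Prior: 0.2429 → Posterior: 0.4505


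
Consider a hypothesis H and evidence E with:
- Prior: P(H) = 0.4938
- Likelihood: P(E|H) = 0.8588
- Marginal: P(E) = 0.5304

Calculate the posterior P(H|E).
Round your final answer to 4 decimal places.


Using Bayes' theorem:

P(H|E) = P(E|H) × P(H) / P(E)
       = 0.8588 × 0.4938 / 0.5304
       = 0.42407544 / 0.5304
       = 0.7995

The evidence strengthens our belief in H.
Prior: 0.4938 → Posterior: 0.7995


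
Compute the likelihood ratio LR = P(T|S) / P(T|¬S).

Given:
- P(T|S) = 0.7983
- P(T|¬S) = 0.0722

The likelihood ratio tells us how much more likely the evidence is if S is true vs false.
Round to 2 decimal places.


Likelihood Ratio (LR) = P(T|S) / P(T|¬S)

LR = 0.7983 / 0.0722
   = 11.06

The evidence is 11.06 times more likely if S is true than if S is false.
Because LR exceeds 1, T is evidence for S.


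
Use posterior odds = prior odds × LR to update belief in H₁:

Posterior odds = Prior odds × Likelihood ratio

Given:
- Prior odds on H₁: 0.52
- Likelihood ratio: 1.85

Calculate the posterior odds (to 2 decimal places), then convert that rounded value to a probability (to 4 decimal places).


Step 1: Calculate posterior odds
Posterior odds = Prior odds × LR
               = 0.52 × 1.85
               = 0.96

Step 2: Convert to probability
P(H₁|E) = Posterior odds / (1 + Posterior odds)
       = 0.96 / (1 + 0.96)
       = 0.96 / 1.96
       = 0.4898

The evidence increased P(H₁) from 0.3421 to 0.4898.


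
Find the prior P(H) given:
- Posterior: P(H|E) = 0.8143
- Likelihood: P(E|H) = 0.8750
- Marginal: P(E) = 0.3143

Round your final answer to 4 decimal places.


From Bayes' theorem: P(H|E) = P(E|H) × P(H) / P(E)

Rearranging for P(H):
P(H) = P(H|E) × P(E) / P(E|H)
     = 0.8143 × 0.3143 / 0.8750
     = 0.25593449 / 0.8750
     = 0.2925


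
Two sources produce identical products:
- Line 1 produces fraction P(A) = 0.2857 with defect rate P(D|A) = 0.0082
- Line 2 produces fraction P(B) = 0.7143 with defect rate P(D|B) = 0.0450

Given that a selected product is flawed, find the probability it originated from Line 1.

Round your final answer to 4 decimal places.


Let A = from Line 1, D = flawed

Given:
- P(A) = 0.2857, P(B) = 0.7143
- P(D|A) = 0.0082, P(D|B) = 0.0450

Step 1: Find P(D)
P(D) = P(D|A)P(A) + P(D|B)P(B)
     = 0.0082 × 0.2857 + 0.0450 × 0.7143
     = 0.00234274 + 0.03214350
     = 0.03448624

Step 2: Apply Bayes' theorem
P(A|D) = P(D|A)P(A) / P(D)
       = 0.00234274 / 0.03448624
       = 0.0679


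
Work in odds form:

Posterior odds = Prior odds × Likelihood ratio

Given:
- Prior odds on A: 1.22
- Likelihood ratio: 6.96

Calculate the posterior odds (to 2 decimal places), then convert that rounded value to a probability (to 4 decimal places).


Step 1: Calculate posterior odds
Posterior odds = Prior odds × LR
               = 1.22 × 6.96
               = 8.49

Step 2: Convert to probability
P(A|E) = Posterior odds / (1 + Posterior odds)
       = 8.49 / (1 + 8.49)
       = 8.49 / 9.49
       = 0.8946

The evidence increased P(A) from 0.5495 to 0.8946.


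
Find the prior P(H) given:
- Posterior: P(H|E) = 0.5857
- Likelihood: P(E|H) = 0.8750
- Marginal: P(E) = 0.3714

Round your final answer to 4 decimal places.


From Bayes' theorem: P(H|E) = P(E|H) × P(H) / P(E)

Rearranging for P(H):
P(H) = P(H|E) × P(E) / P(E|H)
     = 0.5857 × 0.3714 / 0.8750
     = 0.21752898 / 0.8750
     = 0.2486


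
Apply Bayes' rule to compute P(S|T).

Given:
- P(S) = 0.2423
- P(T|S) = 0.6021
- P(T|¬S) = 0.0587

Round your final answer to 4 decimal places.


Bayes' theorem: P(S|T) = P(T|S) × P(S) / P(T)

Step 1: Calculate P(T) using law of total probability
P(T) = P(T|S)P(S) + P(T|¬S)P(¬S)
     = 0.6021 × 0.2423 + 0.0587 × 0.7577
     = 0.14588883 + 0.04447699
     = 0.19036582

Step 2: Apply Bayes' theorem
P(S|T) = P(T|S) × P(S) / P(T)
       = 0.14588883 / 0.19036582
       = 0.7664


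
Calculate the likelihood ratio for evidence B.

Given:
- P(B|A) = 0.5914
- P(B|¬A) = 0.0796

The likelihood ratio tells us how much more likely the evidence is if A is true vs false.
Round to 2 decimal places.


Likelihood Ratio (LR) = P(B|A) / P(B|¬A)

LR = 0.5914 / 0.0796
   = 7.43

The evidence is 7.43 times more likely if A is true than if A is false.
Because LR exceeds 1, B is evidence for A.


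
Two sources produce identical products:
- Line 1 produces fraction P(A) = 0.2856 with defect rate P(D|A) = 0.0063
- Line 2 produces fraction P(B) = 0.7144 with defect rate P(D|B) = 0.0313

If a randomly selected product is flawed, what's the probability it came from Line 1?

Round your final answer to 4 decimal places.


Let A = from Line 1, D = flawed

Given:
- P(A) = 0.2856, P(B) = 0.7144
- P(D|A) = 0.0063, P(D|B) = 0.0313

Step 1: Find P(D)
P(D) = P(D|A)P(A) + P(D|B)P(B)
     = 0.0063 × 0.2856 + 0.0313 × 0.7144
     = 0.00179928 + 0.02236072
     = 0.02416000

Step 2: Apply Bayes' theorem
P(A|D) = P(D|A)P(A) / P(D)
       = 0.00179928 / 0.02416000
       = 0.0745


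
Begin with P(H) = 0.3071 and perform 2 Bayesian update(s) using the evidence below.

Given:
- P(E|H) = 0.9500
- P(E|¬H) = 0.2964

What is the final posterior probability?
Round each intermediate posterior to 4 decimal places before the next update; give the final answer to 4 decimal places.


Sequential Bayesian updating:

Initial prior: P(H) = 0.3071

Update 1:
  P(E) = 0.9500 × 0.3071 + 0.2964 × 0.6929 = 0.29174500 + 0.20537556 = 0.49712056
  P(H|E) = 0.29174500 / 0.49712056 = 0.5869

Update 2:
  P(E) = 0.9500 × 0.5869 + 0.2964 × 0.4131 = 0.55755500 + 0.12244284 = 0.67999784
  P(H|E) = 0.55755500 / 0.67999784 = 0.8199

Final posterior: 0.8199


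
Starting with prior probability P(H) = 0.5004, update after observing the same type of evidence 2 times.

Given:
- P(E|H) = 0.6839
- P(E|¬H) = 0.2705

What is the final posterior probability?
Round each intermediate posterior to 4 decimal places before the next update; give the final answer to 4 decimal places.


Sequential Bayesian updating:

Initial prior: P(H) = 0.5004

Update 1:
  P(E) = 0.6839 × 0.5004 + 0.2705 × 0.4996 = 0.34222356 + 0.13514180 = 0.47736536
  P(H|E) = 0.34222356 / 0.47736536 = 0.7169

Update 2:
  P(E) = 0.6839 × 0.7169 + 0.2705 × 0.2831 = 0.49028791 + 0.07657855 = 0.56686646
  P(H|E) = 0.49028791 / 0.56686646 = 0.8649

Final posterior: 0.8649


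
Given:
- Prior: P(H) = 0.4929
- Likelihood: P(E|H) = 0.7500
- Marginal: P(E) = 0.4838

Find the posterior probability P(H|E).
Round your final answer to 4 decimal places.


Using Bayes' theorem:

P(H|E) = P(E|H) × P(H) / P(E)
       = 0.7500 × 0.4929 / 0.4838
       = 0.36967500 / 0.4838
       = 0.7641

The evidence strengthens our belief in H.
Prior: 0.4929 → Posterior: 0.7641


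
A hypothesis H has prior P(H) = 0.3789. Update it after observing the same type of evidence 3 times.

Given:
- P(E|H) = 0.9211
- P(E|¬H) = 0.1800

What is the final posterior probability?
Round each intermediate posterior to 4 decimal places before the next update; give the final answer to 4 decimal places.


Sequential Bayesian updating:

Initial prior: P(H) = 0.3789

Update 1:
  P(E) = 0.9211 × 0.3789 + 0.1800 × 0.6211 = 0.34900479 + 0.11179800 = 0.46080279
  P(H|E) = 0.34900479 / 0.46080279 = 0.7574

Update 2:
  P(E) = 0.9211 × 0.7574 + 0.1800 × 0.2426 = 0.69764114 + 0.04366800 = 0.74130914
  P(H|E) = 0.69764114 / 0.74130914 = 0.9411

Update 3:
  P(E) = 0.9211 × 0.9411 + 0.1800 × 0.0589 = 0.86684721 + 0.01060200 = 0.87744921
  P(H|E) = 0.86684721 / 0.87744921 = 0.9879

Final posterior: 0.9879


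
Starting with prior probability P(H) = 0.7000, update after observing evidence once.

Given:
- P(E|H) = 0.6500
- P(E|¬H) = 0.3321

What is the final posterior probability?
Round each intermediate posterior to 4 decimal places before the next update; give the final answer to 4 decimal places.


Sequential Bayesian updating:

Initial prior: P(H) = 0.7000

Update 1:
  P(E) = 0.6500 × 0.7000 + 0.3321 × 0.3000 = 0.45500000 + 0.09963000 = 0.55463000
  P(H|E) = 0.45500000 / 0.55463000 = 0.8204

Final posterior: 0.8204


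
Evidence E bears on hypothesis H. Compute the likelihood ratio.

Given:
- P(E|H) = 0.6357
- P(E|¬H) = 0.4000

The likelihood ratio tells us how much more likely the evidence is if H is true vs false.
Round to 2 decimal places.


Likelihood Ratio (LR) = P(E|H) / P(E|¬H)

LR = 0.6357 / 0.4000
   = 1.59

The evidence is 1.59 times more likely if H is true than if H is false.
Since LR > 1, the evidence supports H over ¬H.


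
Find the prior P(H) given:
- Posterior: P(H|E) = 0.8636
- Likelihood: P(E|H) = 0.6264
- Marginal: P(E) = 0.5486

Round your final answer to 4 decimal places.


From Bayes' theorem: P(H|E) = P(E|H) × P(H) / P(E)

Rearranging for P(H):
P(H) = P(H|E) × P(E) / P(E|H)
     = 0.8636 × 0.5486 / 0.6264
     = 0.47377096 / 0.6264
     = 0.7563


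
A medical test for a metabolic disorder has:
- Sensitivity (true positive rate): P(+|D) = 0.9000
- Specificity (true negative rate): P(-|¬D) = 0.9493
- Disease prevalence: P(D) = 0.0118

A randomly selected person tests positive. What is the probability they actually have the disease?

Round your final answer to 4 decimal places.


Let D = has disease, + = positive test

Given:
- P(D) = 0.0118 (prevalence)
- P(+|D) = 0.9000 (sensitivity)
- P(-|¬D) = 0.9493 (specificity)
- P(+|¬D) = 0.0507 (false positive rate = 1 - specificity)

Step 1: Find P(+)
P(+) = P(+|D)P(D) + P(+|¬D)P(¬D)
     = 0.9000 × 0.0118 + 0.0507 × 0.9882
     = 0.01062000 + 0.05010174
     = 0.06072174

Step 2: Apply Bayes' theorem for P(D|+)
P(D|+) = P(+|D)P(D) / P(+)
       = 0.01062000 / 0.06072174
       = 0.1749


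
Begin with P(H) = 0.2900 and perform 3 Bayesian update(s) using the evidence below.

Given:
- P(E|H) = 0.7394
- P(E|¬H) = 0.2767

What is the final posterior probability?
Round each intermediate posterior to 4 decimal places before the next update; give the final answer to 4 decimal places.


Sequential Bayesian updating:

Initial prior: P(H) = 0.2900

Update 1:
  P(E) = 0.7394 × 0.2900 + 0.2767 × 0.7100 = 0.21442600 + 0.19645700 = 0.41088300
  P(H|E) = 0.21442600 / 0.41088300 = 0.5219

Update 2:
  P(E) = 0.7394 × 0.5219 + 0.2767 × 0.4781 = 0.38589286 + 0.13229027 = 0.51818313
  P(H|E) = 0.38589286 / 0.51818313 = 0.7447

Update 3:
  P(E) = 0.7394 × 0.7447 + 0.2767 × 0.2553 = 0.55063118 + 0.07064151 = 0.62127269
  P(H|E) = 0.55063118 / 0.62127269 = 0.8863

Final posterior: 0.8863


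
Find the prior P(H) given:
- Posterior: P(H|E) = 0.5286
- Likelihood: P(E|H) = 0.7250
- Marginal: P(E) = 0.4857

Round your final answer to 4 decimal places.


From Bayes' theorem: P(H|E) = P(E|H) × P(H) / P(E)

Rearranging for P(H):
P(H) = P(H|E) × P(E) / P(E|H)
     = 0.5286 × 0.4857 / 0.7250
     = 0.25674102 / 0.7250
     = 0.3541


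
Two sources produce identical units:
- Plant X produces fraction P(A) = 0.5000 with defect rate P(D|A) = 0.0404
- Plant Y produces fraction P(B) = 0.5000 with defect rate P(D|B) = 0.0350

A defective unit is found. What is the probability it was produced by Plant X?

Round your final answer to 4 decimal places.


Let A = from Plant X, D = defective

Given:
- P(A) = 0.5000, P(B) = 0.5000
- P(D|A) = 0.0404, P(D|B) = 0.0350

Step 1: Find P(D)
P(D) = P(D|A)P(A) + P(D|B)P(B)
     = 0.0404 × 0.5000 + 0.0350 × 0.5000
     = 0.02020000 + 0.01750000
     = 0.03770000

Step 2: Apply Bayes' theorem
P(A|D) = P(D|A)P(A) / P(D)
       = 0.02020000 / 0.03770000
       = 0.5358


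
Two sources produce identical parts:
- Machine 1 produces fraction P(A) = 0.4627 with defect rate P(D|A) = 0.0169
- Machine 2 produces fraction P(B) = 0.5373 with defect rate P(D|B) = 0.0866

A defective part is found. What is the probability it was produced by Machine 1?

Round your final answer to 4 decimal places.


Let A = from Machine 1, D = defective

Given:
- P(A) = 0.4627, P(B) = 0.5373
- P(D|A) = 0.0169, P(D|B) = 0.0866

Step 1: Find P(D)
P(D) = P(D|A)P(A) + P(D|B)P(B)
     = 0.0169 × 0.4627 + 0.0866 × 0.5373
     = 0.00781963 + 0.04653018
     = 0.05434981

Step 2: Apply Bayes' theorem
P(A|D) = P(D|A)P(A) / P(D)
       = 0.00781963 / 0.05434981
       = 0.1439


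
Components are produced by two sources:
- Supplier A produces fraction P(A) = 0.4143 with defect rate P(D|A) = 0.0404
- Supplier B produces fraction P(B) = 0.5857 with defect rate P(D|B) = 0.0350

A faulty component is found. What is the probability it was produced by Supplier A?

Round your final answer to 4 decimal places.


Let A = from Supplier A, D = faulty

Given:
- P(A) = 0.4143, P(B) = 0.5857
- P(D|A) = 0.0404, P(D|B) = 0.0350

Step 1: Find P(D)
P(D) = P(D|A)P(A) + P(D|B)P(B)
     = 0.0404 × 0.4143 + 0.0350 × 0.5857
     = 0.01673772 + 0.02049950
     = 0.03723722

Step 2: Apply Bayes' theorem
P(A|D) = P(D|A)P(A) / P(D)
       = 0.01673772 / 0.03723722
       = 0.4495


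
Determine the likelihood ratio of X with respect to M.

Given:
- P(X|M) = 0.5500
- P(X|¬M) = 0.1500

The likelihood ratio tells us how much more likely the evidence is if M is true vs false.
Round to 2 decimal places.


Likelihood Ratio (LR) = P(X|M) / P(X|¬M)

LR = 0.5500 / 0.1500
   = 3.67

The evidence is 3.67 times more likely if M is true than if M is false.
LR > 1, so observing X raises the odds in favor of M.


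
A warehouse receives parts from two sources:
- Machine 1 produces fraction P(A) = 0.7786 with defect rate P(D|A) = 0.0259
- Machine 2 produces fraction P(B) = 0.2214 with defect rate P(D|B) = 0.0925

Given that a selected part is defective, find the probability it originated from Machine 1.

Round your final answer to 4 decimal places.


Let A = from Machine 1, D = defective

Given:
- P(A) = 0.7786, P(B) = 0.2214
- P(D|A) = 0.0259, P(D|B) = 0.0925

Step 1: Find P(D)
P(D) = P(D|A)P(A) + P(D|B)P(B)
     = 0.0259 × 0.7786 + 0.0925 × 0.2214
     = 0.02016574 + 0.02047950
     = 0.04064524

Step 2: Apply Bayes' theorem
P(A|D) = P(D|A)P(A) / P(D)
       = 0.02016574 / 0.04064524
       = 0.4961


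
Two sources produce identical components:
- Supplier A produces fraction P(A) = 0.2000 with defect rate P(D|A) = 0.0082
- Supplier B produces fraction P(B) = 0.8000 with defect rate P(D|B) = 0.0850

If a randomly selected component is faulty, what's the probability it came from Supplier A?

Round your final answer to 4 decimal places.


Let A = from Supplier A, D = faulty

Given:
- P(A) = 0.2000, P(B) = 0.8000
- P(D|A) = 0.0082, P(D|B) = 0.0850

Step 1: Find P(D)
P(D) = P(D|A)P(A) + P(D|B)P(B)
     = 0.0082 × 0.2000 + 0.0850 × 0.8000
     = 0.00164000 + 0.06800000
     = 0.06964000

Step 2: Apply Bayes' theorem
P(A|D) = P(D|A)P(A) / P(D)
       = 0.00164000 / 0.06964000
       = 0.0235


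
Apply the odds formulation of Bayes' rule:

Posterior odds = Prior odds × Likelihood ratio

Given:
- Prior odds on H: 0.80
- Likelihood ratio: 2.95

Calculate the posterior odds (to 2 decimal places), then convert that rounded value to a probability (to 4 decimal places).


Step 1: Calculate posterior odds
Posterior odds = Prior odds × LR
               = 0.80 × 2.95
               = 2.36

Step 2: Convert to probability
P(H|E) = Posterior odds / (1 + Posterior odds)
       = 2.36 / (1 + 2.36)
       = 2.36 / 3.36
       = 0.7024

The evidence increased P(H) from 0.4444 to 0.7024.


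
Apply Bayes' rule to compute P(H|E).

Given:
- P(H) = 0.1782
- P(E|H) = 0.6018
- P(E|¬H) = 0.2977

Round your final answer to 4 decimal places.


Bayes' theorem: P(H|E) = P(E|H) × P(H) / P(E)

Step 1: Calculate P(E) using law of total probability
P(E) = P(E|H)P(H) + P(E|¬H)P(¬H)
     = 0.6018 × 0.1782 + 0.2977 × 0.8218
     = 0.10724076 + 0.24464986
     = 0.35189062

Step 2: Apply Bayes' theorem
P(H|E) = P(E|H) × P(H) / P(E)
       = 0.10724076 / 0.35189062
       = 0.3048


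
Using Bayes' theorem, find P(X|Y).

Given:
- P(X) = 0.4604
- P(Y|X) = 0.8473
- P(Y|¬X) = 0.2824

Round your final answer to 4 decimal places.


Bayes' theorem: P(X|Y) = P(Y|X) × P(X) / P(Y)

Step 1: Calculate P(Y) using law of total probability
P(Y) = P(Y|X)P(X) + P(Y|¬X)P(¬X)
     = 0.8473 × 0.4604 + 0.2824 × 0.5396
     = 0.39009692 + 0.15238304
     = 0.54247996

Step 2: Apply Bayes' theorem
P(X|Y) = P(Y|X) × P(X) / P(Y)
       = 0.39009692 / 0.54247996
       = 0.7191


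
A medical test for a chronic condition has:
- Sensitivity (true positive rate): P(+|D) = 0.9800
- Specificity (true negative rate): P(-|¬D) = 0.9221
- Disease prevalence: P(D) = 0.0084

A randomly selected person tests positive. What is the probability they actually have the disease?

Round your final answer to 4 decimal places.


Let D = has disease, + = positive test

Given:
- P(D) = 0.0084 (prevalence)
- P(+|D) = 0.9800 (sensitivity)
- P(-|¬D) = 0.9221 (specificity)
- P(+|¬D) = 0.0779 (false positive rate = 1 - specificity)

Step 1: Find P(+)
P(+) = P(+|D)P(D) + P(+|¬D)P(¬D)
     = 0.9800 × 0.0084 + 0.0779 × 0.9916
     = 0.00823200 + 0.07724564
     = 0.08547764

Step 2: Apply Bayes' theorem for P(D|+)
P(D|+) = P(+|D)P(D) / P(+)
       = 0.00823200 / 0.08547764
       = 0.0963


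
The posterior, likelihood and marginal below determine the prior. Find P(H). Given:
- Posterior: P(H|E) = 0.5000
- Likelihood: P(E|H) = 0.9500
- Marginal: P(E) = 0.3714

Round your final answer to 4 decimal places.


From Bayes' theorem: P(H|E) = P(E|H) × P(H) / P(E)

Rearranging for P(H):
P(H) = P(H|E) × P(E) / P(E|H)
     = 0.5000 × 0.3714 / 0.9500
     = 0.18570000 / 0.9500
     = 0.1955


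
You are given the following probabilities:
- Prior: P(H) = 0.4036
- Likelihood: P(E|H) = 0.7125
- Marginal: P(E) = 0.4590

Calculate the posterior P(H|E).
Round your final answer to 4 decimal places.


Using Bayes' theorem:

P(H|E) = P(E|H) × P(H) / P(E)
       = 0.7125 × 0.4036 / 0.4590
       = 0.28756500 / 0.4590
       = 0.6265

The evidence strengthens our belief in H.
Prior: 0.4036 → Posterior: 0.6265


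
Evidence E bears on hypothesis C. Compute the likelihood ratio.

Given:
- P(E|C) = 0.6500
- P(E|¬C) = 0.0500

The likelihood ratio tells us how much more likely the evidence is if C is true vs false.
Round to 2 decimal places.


Likelihood Ratio (LR) = P(E|C) / P(E|¬C)

LR = 0.6500 / 0.0500
   = 13.00

The evidence is 13.00 times more likely if C is true than if C is false.
Because LR exceeds 1, E is evidence for C.


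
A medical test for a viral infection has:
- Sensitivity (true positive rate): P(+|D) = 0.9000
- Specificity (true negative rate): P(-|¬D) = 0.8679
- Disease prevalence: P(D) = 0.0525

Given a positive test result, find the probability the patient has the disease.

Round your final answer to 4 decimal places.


Let D = has disease, + = positive test

Given:
- P(D) = 0.0525 (prevalence)
- P(+|D) = 0.9000 (sensitivity)
- P(-|¬D) = 0.8679 (specificity)
- P(+|¬D) = 0.1321 (false positive rate = 1 - specificity)

Step 1: Find P(+)
P(+) = P(+|D)P(D) + P(+|¬D)P(¬D)
     = 0.9000 × 0.0525 + 0.1321 × 0.9475
     = 0.04725000 + 0.12516475
     = 0.17241475

Step 2: Apply Bayes' theorem for P(D|+)
P(D|+) = P(+|D)P(D) / P(+)
       = 0.04725000 / 0.17241475
       = 0.2740


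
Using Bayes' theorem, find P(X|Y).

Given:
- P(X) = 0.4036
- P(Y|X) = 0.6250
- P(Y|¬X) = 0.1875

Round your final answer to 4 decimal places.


Bayes' theorem: P(X|Y) = P(Y|X) × P(X) / P(Y)

Step 1: Calculate P(Y) using law of total probability
P(Y) = P(Y|X)P(X) + P(Y|¬X)P(¬X)
     = 0.6250 × 0.4036 + 0.1875 × 0.5964
     = 0.25225000 + 0.11182500
     = 0.36407500

Step 2: Apply Bayes' theorem
P(X|Y) = P(Y|X) × P(X) / P(Y)
       = 0.25225000 / 0.36407500
       = 0.6929


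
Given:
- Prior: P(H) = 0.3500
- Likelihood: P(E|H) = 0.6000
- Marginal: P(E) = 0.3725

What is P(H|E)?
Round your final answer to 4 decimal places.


Using Bayes' theorem:

P(H|E) = P(E|H) × P(H) / P(E)
       = 0.6000 × 0.3500 / 0.3725
       = 0.21000000 / 0.3725
       = 0.5638

The evidence strengthens our belief in H.
Prior: 0.3500 → Posterior: 0.5638


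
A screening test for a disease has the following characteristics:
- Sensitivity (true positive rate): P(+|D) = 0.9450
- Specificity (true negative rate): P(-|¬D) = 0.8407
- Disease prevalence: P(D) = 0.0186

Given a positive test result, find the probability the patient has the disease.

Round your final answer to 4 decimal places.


Let D = has disease, + = positive test

Given:
- P(D) = 0.0186 (prevalence)
- P(+|D) = 0.9450 (sensitivity)
- P(-|¬D) = 0.8407 (specificity)
- P(+|¬D) = 0.1593 (false positive rate = 1 - specificity)

Step 1: Find P(+)
P(+) = P(+|D)P(D) + P(+|¬D)P(¬D)
     = 0.9450 × 0.0186 + 0.1593 × 0.9814
     = 0.01757700 + 0.15633702
     = 0.17391402

Step 2: Apply Bayes' theorem for P(D|+)
P(D|+) = P(+|D)P(D) / P(+)
       = 0.01757700 / 0.17391402
       = 0.1011


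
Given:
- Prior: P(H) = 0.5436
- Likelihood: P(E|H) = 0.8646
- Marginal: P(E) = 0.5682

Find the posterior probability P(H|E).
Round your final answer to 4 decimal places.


Using Bayes' theorem:

P(H|E) = P(E|H) × P(H) / P(E)
       = 0.8646 × 0.5436 / 0.5682
       = 0.46999656 / 0.5682
       = 0.8272

The evidence strengthens our belief in H.
Prior: 0.5436 → Posterior: 0.8272


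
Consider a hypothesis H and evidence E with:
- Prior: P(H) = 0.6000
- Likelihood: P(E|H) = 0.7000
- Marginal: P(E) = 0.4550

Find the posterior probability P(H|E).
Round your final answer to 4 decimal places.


Using Bayes' theorem:

P(H|E) = P(E|H) × P(H) / P(E)
       = 0.7000 × 0.6000 / 0.4550
       = 0.42000000 / 0.4550
       = 0.9231

The evidence strengthens our belief in H.
Prior: 0.6000 → Posterior: 0.9231


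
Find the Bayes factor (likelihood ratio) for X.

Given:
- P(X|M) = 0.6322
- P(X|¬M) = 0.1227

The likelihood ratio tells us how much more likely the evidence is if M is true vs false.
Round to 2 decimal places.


Likelihood Ratio (LR) = P(X|M) / P(X|¬M)

LR = 0.6322 / 0.1227
   = 5.15

The evidence is 5.15 times more likely if M is true than if M is false.
Since LR > 1, the evidence supports M over ¬M.


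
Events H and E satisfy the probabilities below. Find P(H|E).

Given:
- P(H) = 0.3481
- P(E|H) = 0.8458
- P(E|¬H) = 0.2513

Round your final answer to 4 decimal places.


Bayes' theorem: P(H|E) = P(E|H) × P(H) / P(E)

Step 1: Calculate P(E) using law of total probability
P(E) = P(E|H)P(H) + P(E|¬H)P(¬H)
     = 0.8458 × 0.3481 + 0.2513 × 0.6519
     = 0.29442298 + 0.16382247
     = 0.45824545

Step 2: Apply Bayes' theorem
P(H|E) = P(E|H) × P(H) / P(E)
       = 0.29442298 / 0.45824545
       = 0.6425


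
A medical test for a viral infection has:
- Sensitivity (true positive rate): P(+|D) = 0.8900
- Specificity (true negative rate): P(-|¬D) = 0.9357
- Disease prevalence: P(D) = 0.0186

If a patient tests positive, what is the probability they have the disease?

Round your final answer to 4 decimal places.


Let D = has disease, + = positive test

Given:
- P(D) = 0.0186 (prevalence)
- P(+|D) = 0.8900 (sensitivity)
- P(-|¬D) = 0.9357 (specificity)
- P(+|¬D) = 0.0643 (false positive rate = 1 - specificity)

Step 1: Find P(+)
P(+) = P(+|D)P(D) + P(+|¬D)P(¬D)
     = 0.8900 × 0.0186 + 0.0643 × 0.9814
     = 0.01655400 + 0.06310402
     = 0.07965802

Step 2: Apply Bayes' theorem for P(D|+)
P(D|+) = P(+|D)P(D) / P(+)
       = 0.01655400 / 0.07965802
       = 0.2078


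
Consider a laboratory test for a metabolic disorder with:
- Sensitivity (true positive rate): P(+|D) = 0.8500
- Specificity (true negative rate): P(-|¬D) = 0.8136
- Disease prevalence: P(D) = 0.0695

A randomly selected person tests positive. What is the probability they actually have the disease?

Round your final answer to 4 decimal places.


Let D = has disease, + = positive test

Given:
- P(D) = 0.0695 (prevalence)
- P(+|D) = 0.8500 (sensitivity)
- P(-|¬D) = 0.8136 (specificity)
- P(+|¬D) = 0.1864 (false positive rate = 1 - specificity)

Step 1: Find P(+)
P(+) = P(+|D)P(D) + P(+|¬D)P(¬D)
     = 0.8500 × 0.0695 + 0.1864 × 0.9305
     = 0.05907500 + 0.17344520
     = 0.23252020

Step 2: Apply Bayes' theorem for P(D|+)
P(D|+) = P(+|D)P(D) / P(+)
       = 0.05907500 / 0.23252020
       = 0.2541


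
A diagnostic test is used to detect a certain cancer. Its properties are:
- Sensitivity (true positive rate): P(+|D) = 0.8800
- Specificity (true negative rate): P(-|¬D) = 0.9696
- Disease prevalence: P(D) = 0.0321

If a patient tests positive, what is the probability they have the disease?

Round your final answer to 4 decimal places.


Let D = has disease, + = positive test

Given:
- P(D) = 0.0321 (prevalence)
- P(+|D) = 0.8800 (sensitivity)
- P(-|¬D) = 0.9696 (specificity)
- P(+|¬D) = 0.0304 (false positive rate = 1 - specificity)

Step 1: Find P(+)
P(+) = P(+|D)P(D) + P(+|¬D)P(¬D)
     = 0.8800 × 0.0321 + 0.0304 × 0.9679
     = 0.02824800 + 0.02942416
     = 0.05767216

Step 2: Apply Bayes' theorem for P(D|+)
P(D|+) = P(+|D)P(D) / P(+)
       = 0.02824800 / 0.05767216
       = 0.4898


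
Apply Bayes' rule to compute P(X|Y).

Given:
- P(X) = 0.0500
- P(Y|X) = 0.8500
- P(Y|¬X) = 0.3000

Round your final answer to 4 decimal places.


Bayes' theorem: P(X|Y) = P(Y|X) × P(X) / P(Y)

Step 1: Calculate P(Y) using law of total probability
P(Y) = P(Y|X)P(X) + P(Y|¬X)P(¬X)
     = 0.8500 × 0.0500 + 0.3000 × 0.9500
     = 0.04250000 + 0.28500000
     = 0.32750000

Step 2: Apply Bayes' theorem
P(X|Y) = P(Y|X) × P(X) / P(Y)
       = 0.04250000 / 0.32750000
       = 0.1298


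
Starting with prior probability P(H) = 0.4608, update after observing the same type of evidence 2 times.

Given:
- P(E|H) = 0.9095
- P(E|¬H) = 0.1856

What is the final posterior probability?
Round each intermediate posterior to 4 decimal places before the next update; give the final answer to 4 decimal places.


Sequential Bayesian updating:

Initial prior: P(H) = 0.4608

Update 1:
  P(E) = 0.9095 × 0.4608 + 0.1856 × 0.5392 = 0.41909760 + 0.10007552 = 0.51917312
  P(H|E) = 0.41909760 / 0.51917312 = 0.8072

Update 2:
  P(E) = 0.9095 × 0.8072 + 0.1856 × 0.1928 = 0.73414840 + 0.03578368 = 0.76993208
  P(H|E) = 0.73414840 / 0.76993208 = 0.9535

Final posterior: 0.9535


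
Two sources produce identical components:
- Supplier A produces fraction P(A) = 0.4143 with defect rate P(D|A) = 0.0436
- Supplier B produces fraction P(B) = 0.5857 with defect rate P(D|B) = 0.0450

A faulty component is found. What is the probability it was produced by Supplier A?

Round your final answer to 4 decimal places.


Let A = from Supplier A, D = faulty

Given:
- P(A) = 0.4143, P(B) = 0.5857
- P(D|A) = 0.0436, P(D|B) = 0.0450

Step 1: Find P(D)
P(D) = P(D|A)P(A) + P(D|B)P(B)
     = 0.0436 × 0.4143 + 0.0450 × 0.5857
     = 0.01806348 + 0.02635650
     = 0.04441998

Step 2: Apply Bayes' theorem
P(A|D) = P(D|A)P(A) / P(D)
       = 0.01806348 / 0.04441998
       = 0.4067


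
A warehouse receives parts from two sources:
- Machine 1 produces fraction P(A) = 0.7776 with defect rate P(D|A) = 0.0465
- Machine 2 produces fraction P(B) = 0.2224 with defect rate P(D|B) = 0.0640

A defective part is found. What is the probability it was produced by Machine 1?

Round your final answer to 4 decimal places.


Let A = from Machine 1, D = defective

Given:
- P(A) = 0.7776, P(B) = 0.2224
- P(D|A) = 0.0465, P(D|B) = 0.0640

Step 1: Find P(D)
P(D) = P(D|A)P(A) + P(D|B)P(B)
     = 0.0465 × 0.7776 + 0.0640 × 0.2224
     = 0.03615840 + 0.01423360
     = 0.05039200

Step 2: Apply Bayes' theorem
P(A|D) = P(D|A)P(A) / P(D)
       = 0.03615840 / 0.05039200
       = 0.7175


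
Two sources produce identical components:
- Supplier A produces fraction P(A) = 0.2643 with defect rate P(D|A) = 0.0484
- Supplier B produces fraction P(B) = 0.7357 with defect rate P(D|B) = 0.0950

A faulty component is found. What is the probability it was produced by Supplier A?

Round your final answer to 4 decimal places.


Let A = from Supplier A, D = faulty

Given:
- P(A) = 0.2643, P(B) = 0.7357
- P(D|A) = 0.0484, P(D|B) = 0.0950

Step 1: Find P(D)
P(D) = P(D|A)P(A) + P(D|B)P(B)
     = 0.0484 × 0.2643 + 0.0950 × 0.7357
     = 0.01279212 + 0.06989150
     = 0.08268362

Step 2: Apply Bayes' theorem
P(A|D) = P(D|A)P(A) / P(D)
       = 0.01279212 / 0.08268362
       = 0.1547


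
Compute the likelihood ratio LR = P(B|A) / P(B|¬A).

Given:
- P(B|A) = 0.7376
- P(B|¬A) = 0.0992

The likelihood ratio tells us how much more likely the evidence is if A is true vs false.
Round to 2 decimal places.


Likelihood Ratio (LR) = P(B|A) / P(B|¬A)

LR = 0.7376 / 0.0992
   = 7.44

The evidence is 7.44 times more likely if A is true than if A is false.
Because LR exceeds 1, B is evidence for A.


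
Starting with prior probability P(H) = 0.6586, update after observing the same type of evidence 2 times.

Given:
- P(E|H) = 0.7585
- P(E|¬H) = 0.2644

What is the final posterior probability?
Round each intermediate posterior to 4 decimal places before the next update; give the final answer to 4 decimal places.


Sequential Bayesian updating:

Initial prior: P(H) = 0.6586

Update 1:
  P(E) = 0.7585 × 0.6586 + 0.2644 × 0.3414 = 0.49954810 + 0.09026616 = 0.58981426
  P(H|E) = 0.49954810 / 0.58981426 = 0.8470

Update 2:
  P(E) = 0.7585 × 0.8470 + 0.2644 × 0.1530 = 0.64244950 + 0.04045320 = 0.68290270
  P(H|E) = 0.64244950 / 0.68290270 = 0.9408

Final posterior: 0.9408


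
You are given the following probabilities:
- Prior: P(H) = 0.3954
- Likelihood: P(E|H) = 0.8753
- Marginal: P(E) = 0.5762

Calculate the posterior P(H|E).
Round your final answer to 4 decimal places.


Using Bayes' theorem:

P(H|E) = P(E|H) × P(H) / P(E)
       = 0.8753 × 0.3954 / 0.5762
       = 0.34609362 / 0.5762
       = 0.6006

The evidence strengthens our belief in H.
Prior: 0.3954 → Posterior: 0.6006


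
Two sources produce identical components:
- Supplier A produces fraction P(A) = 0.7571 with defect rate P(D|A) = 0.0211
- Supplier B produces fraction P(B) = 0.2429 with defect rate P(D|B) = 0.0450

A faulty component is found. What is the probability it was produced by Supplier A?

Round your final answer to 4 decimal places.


Let A = from Supplier A, D = faulty

Given:
- P(A) = 0.7571, P(B) = 0.2429
- P(D|A) = 0.0211, P(D|B) = 0.0450

Step 1: Find P(D)
P(D) = P(D|A)P(A) + P(D|B)P(B)
     = 0.0211 × 0.7571 + 0.0450 × 0.2429
     = 0.01597481 + 0.01093050
     = 0.02690531

Step 2: Apply Bayes' theorem
P(A|D) = P(D|A)P(A) / P(D)
       = 0.01597481 / 0.02690531
       = 0.5937


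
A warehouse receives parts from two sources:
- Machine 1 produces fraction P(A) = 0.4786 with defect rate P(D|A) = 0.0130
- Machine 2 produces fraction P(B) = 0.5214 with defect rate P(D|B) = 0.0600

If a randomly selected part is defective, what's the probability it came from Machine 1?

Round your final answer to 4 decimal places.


Let A = from Machine 1, D = defective

Given:
- P(A) = 0.4786, P(B) = 0.5214
- P(D|A) = 0.0130, P(D|B) = 0.0600

Step 1: Find P(D)
P(D) = P(D|A)P(A) + P(D|B)P(B)
     = 0.0130 × 0.4786 + 0.0600 × 0.5214
     = 0.00622180 + 0.03128400
     = 0.03750580

Step 2: Apply Bayes' theorem
P(A|D) = P(D|A)P(A) / P(D)
       = 0.00622180 / 0.03750580
       = 0.1659


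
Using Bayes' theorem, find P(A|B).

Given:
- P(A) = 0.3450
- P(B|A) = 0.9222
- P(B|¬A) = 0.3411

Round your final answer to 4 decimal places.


Bayes' theorem: P(A|B) = P(B|A) × P(A) / P(B)

Step 1: Calculate P(B) using law of total probability
P(B) = P(B|A)P(A) + P(B|¬A)P(¬A)
     = 0.9222 × 0.3450 + 0.3411 × 0.6550
     = 0.31815900 + 0.22342050
     = 0.54157950

Step 2: Apply Bayes' theorem
P(A|B) = P(B|A) × P(A) / P(B)
       = 0.31815900 / 0.54157950
       = 0.5875


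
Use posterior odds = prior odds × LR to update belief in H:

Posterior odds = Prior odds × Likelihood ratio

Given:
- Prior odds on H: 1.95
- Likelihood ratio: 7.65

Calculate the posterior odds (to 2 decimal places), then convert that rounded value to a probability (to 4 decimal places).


Step 1: Calculate posterior odds
Posterior odds = Prior odds × LR
               = 1.95 × 7.65
               = 14.92

Step 2: Convert to probability
P(H|E) = Posterior odds / (1 + Posterior odds)
       = 14.92 / (1 + 14.92)
       = 14.92 / 15.92
       = 0.9372

The evidence increased P(H) from 0.6610 to 0.9372.


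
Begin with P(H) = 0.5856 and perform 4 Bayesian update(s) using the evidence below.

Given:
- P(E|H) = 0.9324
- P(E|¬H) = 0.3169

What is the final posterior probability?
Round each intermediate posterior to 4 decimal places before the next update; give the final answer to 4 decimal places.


Sequential Bayesian updating:

Initial prior: P(H) = 0.5856

Update 1:
  P(E) = 0.9324 × 0.5856 + 0.3169 × 0.4144 = 0.54601344 + 0.13132336 = 0.67733680
  P(H|E) = 0.54601344 / 0.67733680 = 0.8061

Update 2:
  P(E) = 0.9324 × 0.8061 + 0.3169 × 0.1939 = 0.75160764 + 0.06144691 = 0.81305455
  P(H|E) = 0.75160764 / 0.81305455 = 0.9244

Update 3:
  P(E) = 0.9324 × 0.9244 + 0.3169 × 0.0756 = 0.86191056 + 0.02395764 = 0.88586820
  P(H|E) = 0.86191056 / 0.88586820 = 0.9730

Update 4:
  P(E) = 0.9324 × 0.9730 + 0.3169 × 0.0270 = 0.90722520 + 0.00855630 = 0.91578150
  P(H|E) = 0.90722520 / 0.91578150 = 0.9907

Final posterior: 0.9907


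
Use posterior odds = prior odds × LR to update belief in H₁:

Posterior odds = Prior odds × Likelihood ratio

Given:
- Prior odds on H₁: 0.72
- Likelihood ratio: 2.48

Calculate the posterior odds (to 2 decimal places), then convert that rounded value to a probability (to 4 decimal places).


Step 1: Calculate posterior odds
Posterior odds = Prior odds × LR
               = 0.72 × 2.48
               = 1.79

Step 2: Convert to probability
P(H₁|E) = Posterior odds / (1 + Posterior odds)
       = 1.79 / (1 + 1.79)
       = 1.79 / 2.79
       = 0.6416

The evidence increased P(H₁) from 0.4186 to 0.6416.


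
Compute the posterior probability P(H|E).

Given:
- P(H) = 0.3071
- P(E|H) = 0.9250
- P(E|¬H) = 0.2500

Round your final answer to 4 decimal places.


Bayes' theorem: P(H|E) = P(E|H) × P(H) / P(E)

Step 1: Calculate P(E) using law of total probability
P(E) = P(E|H)P(H) + P(E|¬H)P(¬H)
     = 0.9250 × 0.3071 + 0.2500 × 0.6929
     = 0.28406750 + 0.17322500
     = 0.45729250

Step 2: Apply Bayes' theorem
P(H|E) = P(E|H) × P(H) / P(E)
       = 0.28406750 / 0.45729250
       = 0.6212


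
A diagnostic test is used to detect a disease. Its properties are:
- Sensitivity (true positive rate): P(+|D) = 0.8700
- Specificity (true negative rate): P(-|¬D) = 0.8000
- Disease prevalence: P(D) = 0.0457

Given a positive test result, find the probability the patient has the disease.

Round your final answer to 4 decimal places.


Let D = has disease, + = positive test

Given:
- P(D) = 0.0457 (prevalence)
- P(+|D) = 0.8700 (sensitivity)
- P(-|¬D) = 0.8000 (specificity)
- P(+|¬D) = 0.2000 (false positive rate = 1 - specificity)

Step 1: Find P(+)
P(+) = P(+|D)P(D) + P(+|¬D)P(¬D)
     = 0.8700 × 0.0457 + 0.2000 × 0.9543
     = 0.03975900 + 0.19086000
     = 0.23061900

Step 2: Apply Bayes' theorem for P(D|+)
P(D|+) = P(+|D)P(D) / P(+)
       = 0.03975900 / 0.23061900
       = 0.1724


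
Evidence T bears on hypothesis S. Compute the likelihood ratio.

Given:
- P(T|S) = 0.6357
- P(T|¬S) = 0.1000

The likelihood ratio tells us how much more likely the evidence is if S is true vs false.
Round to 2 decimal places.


Likelihood Ratio (LR) = P(T|S) / P(T|¬S)

LR = 0.6357 / 0.1000
   = 6.36

The evidence is 6.36 times more likely if S is true than if S is false.
Because LR exceeds 1, T is evidence for S.


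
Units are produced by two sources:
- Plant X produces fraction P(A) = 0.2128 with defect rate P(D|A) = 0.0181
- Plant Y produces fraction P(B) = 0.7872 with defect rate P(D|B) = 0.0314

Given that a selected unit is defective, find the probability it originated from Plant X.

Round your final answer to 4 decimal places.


Let A = from Plant X, D = defective

Given:
- P(A) = 0.2128, P(B) = 0.7872
- P(D|A) = 0.0181, P(D|B) = 0.0314

Step 1: Find P(D)
P(D) = P(D|A)P(A) + P(D|B)P(B)
     = 0.0181 × 0.2128 + 0.0314 × 0.7872
     = 0.00385168 + 0.02471808
     = 0.02856976

Step 2: Apply Bayes' theorem
P(A|D) = P(D|A)P(A) / P(D)
       = 0.00385168 / 0.02856976
       = 0.1348


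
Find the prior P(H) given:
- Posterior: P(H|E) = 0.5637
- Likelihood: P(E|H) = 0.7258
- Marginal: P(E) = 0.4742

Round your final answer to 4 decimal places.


From Bayes' theorem: P(H|E) = P(E|H) × P(H) / P(E)

Rearranging for P(H):
P(H) = P(H|E) × P(E) / P(E|H)
     = 0.5637 × 0.4742 / 0.7258
     = 0.26730654 / 0.7258
     = 0.3683
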